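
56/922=28/461 = 0.06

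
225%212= 13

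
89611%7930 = 2381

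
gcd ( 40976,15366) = 5122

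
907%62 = 39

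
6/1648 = 3/824 = 0.00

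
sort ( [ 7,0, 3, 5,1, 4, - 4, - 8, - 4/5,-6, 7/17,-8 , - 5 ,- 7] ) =[ - 8, - 8, - 7,- 6, -5, - 4,-4/5,  0,7/17, 1,3,4, 5,  7]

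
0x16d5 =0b1011011010101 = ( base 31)62H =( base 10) 5845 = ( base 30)6ep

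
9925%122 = 43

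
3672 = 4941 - 1269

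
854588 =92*9289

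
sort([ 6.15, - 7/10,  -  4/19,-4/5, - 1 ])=[ - 1,- 4/5, - 7/10,-4/19,6.15]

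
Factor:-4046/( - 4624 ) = 2^ (-3 )*7^1=7/8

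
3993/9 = 443 + 2/3=443.67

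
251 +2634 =2885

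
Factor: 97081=97081^1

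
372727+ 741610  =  1114337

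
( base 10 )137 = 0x89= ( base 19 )74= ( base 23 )5M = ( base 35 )3W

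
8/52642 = 4/26321 = 0.00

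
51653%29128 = 22525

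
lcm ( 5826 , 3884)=11652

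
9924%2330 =604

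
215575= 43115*5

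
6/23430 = 1/3905 = 0.00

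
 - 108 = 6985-7093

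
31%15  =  1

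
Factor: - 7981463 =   -  7^2*19^1*8573^1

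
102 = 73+29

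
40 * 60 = 2400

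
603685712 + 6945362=610631074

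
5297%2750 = 2547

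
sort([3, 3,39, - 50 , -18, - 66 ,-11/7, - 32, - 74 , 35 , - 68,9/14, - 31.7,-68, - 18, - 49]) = [ - 74 , - 68, - 68, - 66 , - 50,  -  49 , - 32, - 31.7, - 18 , - 18, - 11/7 , 9/14 , 3, 3, 35, 39 ]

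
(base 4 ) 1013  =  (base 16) 47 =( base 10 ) 71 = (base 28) 2f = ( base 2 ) 1000111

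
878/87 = 10 +8/87 = 10.09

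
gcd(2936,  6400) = 8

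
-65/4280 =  - 1 + 843/856 = - 0.02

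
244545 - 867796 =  - 623251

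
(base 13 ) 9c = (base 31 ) 45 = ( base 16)81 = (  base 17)7A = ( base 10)129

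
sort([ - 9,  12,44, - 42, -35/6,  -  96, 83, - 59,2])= [ - 96, - 59, - 42, - 9, - 35/6, 2, 12, 44, 83] 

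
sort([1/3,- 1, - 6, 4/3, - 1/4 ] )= [ - 6, -1, - 1/4,  1/3, 4/3]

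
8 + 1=9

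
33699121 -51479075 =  - 17779954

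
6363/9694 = 6363/9694 = 0.66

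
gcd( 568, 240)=8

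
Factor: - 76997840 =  -2^4*5^1*701^1*1373^1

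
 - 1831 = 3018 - 4849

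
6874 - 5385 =1489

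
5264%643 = 120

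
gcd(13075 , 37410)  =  5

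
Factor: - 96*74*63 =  - 447552 = - 2^6*3^3*7^1*37^1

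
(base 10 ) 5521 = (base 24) 9E1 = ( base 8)12621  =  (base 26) 849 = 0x1591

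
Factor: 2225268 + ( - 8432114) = -2^1*3103423^1 = - 6206846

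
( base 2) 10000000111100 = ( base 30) 952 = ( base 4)2000330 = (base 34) 74O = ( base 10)8252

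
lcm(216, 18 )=216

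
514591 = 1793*287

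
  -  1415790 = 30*( - 47193) 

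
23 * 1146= 26358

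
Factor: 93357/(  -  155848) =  -369/616= - 2^( - 3 )*3^2*7^( -1)*11^(-1)*41^1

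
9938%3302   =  32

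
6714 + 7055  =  13769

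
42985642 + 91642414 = 134628056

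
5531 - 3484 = 2047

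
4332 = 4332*1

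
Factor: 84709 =23^1*29^1*127^1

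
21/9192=7/3064 = 0.00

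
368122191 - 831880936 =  - 463758745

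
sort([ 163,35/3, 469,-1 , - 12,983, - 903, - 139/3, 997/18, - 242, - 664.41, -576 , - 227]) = [-903,- 664.41,- 576, - 242, - 227, - 139/3 , - 12,- 1 , 35/3,997/18 , 163, 469,983]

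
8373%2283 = 1524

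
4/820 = 1/205 = 0.00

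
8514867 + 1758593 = 10273460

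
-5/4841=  -5/4841 = -  0.00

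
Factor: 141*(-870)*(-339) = 2^1 * 3^3*5^1*29^1*47^1 * 113^1 =41585130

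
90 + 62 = 152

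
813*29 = 23577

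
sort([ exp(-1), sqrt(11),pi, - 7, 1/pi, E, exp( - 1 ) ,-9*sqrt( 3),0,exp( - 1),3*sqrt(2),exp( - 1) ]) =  [ - 9*sqrt(3), - 7,  0, 1/pi,exp( - 1),  exp( - 1 ),  exp ( - 1),  exp( - 1), E, pi, sqrt( 11), 3*sqrt( 2) ] 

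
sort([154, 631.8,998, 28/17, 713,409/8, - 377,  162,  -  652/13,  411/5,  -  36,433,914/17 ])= [ - 377, - 652/13,  -  36, 28/17,  409/8,914/17, 411/5,154, 162,433,631.8,713 , 998 ]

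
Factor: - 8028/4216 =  - 2007/1054 = - 2^( - 1)*3^2 * 17^(-1) * 31^( - 1) * 223^1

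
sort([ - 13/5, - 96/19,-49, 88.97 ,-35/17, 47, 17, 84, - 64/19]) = [-49, - 96/19,-64/19, - 13/5, - 35/17,17, 47, 84  ,  88.97 ] 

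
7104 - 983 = 6121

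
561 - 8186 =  - 7625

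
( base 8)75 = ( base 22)2h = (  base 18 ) 37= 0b111101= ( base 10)61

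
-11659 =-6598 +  - 5061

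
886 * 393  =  348198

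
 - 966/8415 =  - 1 + 2483/2805 = - 0.11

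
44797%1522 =659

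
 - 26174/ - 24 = 1090+7/12 = 1090.58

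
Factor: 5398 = 2^1*2699^1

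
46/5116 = 23/2558 = 0.01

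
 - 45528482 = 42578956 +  - 88107438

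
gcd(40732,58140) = 68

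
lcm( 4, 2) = 4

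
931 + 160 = 1091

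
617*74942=46239214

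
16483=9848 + 6635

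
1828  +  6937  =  8765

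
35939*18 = 646902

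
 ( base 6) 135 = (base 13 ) 47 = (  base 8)73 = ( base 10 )59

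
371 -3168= - 2797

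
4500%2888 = 1612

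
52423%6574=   6405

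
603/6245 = 603/6245 = 0.10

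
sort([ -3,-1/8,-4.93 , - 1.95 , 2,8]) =[-4.93, - 3, - 1.95, - 1/8,  2, 8 ]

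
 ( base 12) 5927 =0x26EF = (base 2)10011011101111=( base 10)9967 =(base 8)23357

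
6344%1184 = 424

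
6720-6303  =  417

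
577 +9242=9819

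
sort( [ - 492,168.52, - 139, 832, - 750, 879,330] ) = [ - 750,-492, - 139, 168.52,  330 , 832, 879] 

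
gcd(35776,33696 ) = 416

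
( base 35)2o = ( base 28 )3a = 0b1011110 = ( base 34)2q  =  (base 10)94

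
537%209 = 119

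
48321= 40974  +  7347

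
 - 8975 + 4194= -4781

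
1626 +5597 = 7223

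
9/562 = 9/562 =0.02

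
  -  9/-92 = 9/92  =  0.10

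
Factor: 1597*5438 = 2^1*1597^1*2719^1 = 8684486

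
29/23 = 29/23= 1.26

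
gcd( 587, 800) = 1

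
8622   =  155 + 8467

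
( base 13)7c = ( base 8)147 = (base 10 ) 103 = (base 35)2X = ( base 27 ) 3M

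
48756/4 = 12189 = 12189.00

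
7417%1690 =657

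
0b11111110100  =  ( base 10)2036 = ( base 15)90B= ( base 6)13232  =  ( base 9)2712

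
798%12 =6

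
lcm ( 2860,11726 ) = 117260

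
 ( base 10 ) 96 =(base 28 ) 3c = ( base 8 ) 140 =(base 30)36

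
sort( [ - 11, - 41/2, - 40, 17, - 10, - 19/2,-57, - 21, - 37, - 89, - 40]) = [ - 89,- 57,-40, - 40, -37, - 21, - 41/2, - 11, - 10, - 19/2,17]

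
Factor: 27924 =2^2*3^1*13^1*179^1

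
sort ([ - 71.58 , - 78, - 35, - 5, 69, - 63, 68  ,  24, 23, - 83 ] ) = [ - 83, - 78, - 71.58 , - 63, - 35 , - 5, 23, 24, 68, 69 ]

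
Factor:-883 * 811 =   -  811^1 * 883^1 = - 716113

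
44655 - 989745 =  - 945090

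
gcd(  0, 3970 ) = 3970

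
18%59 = 18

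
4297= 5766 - 1469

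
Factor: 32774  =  2^1*7^1*2341^1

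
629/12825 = 629/12825 = 0.05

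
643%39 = 19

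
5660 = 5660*1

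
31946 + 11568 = 43514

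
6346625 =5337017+1009608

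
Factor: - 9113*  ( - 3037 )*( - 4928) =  - 2^6*7^1 *11^1*13^1 * 701^1*3037^1 = -  136388219968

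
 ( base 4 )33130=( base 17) 372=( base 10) 988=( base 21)251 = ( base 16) 3DC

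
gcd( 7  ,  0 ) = 7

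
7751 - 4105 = 3646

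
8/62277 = 8/62277 = 0.00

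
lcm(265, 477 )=2385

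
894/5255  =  894/5255=0.17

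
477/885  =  159/295 = 0.54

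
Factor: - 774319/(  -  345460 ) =2^(  -  2) * 5^( - 1)*7^1*13^1 * 23^( - 1 )  *  67^1 *127^1*751^( - 1 )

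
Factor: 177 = 3^1*59^1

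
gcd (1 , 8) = 1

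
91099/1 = 91099 =91099.00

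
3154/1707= 3154/1707   =  1.85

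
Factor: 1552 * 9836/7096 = 2^3 *97^1*887^(-1)*2459^1 = 1908184/887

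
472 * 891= 420552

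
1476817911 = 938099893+538718018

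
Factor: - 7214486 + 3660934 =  - 2^4*41^1 * 5417^1 = -  3553552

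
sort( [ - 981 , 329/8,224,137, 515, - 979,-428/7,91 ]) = [ - 981,-979, - 428/7 , 329/8, 91,137,224, 515 ] 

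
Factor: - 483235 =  - 5^1*127^1*761^1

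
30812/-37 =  - 833 + 9/37 = - 832.76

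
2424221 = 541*4481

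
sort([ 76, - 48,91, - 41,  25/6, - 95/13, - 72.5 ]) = [ - 72.5, - 48, - 41,- 95/13,25/6 , 76,91 ]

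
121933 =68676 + 53257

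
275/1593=275/1593 = 0.17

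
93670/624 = 150 + 35/312 = 150.11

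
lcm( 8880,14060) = 168720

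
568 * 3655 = 2076040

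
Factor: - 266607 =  - 3^2 * 11^1*2693^1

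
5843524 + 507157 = 6350681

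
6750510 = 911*7410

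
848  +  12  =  860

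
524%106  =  100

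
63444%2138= 1442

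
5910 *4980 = 29431800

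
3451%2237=1214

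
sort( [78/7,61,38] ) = [78/7,  38,61]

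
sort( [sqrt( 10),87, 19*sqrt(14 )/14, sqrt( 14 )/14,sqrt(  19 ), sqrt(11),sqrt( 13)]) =[ sqrt( 14)/14,sqrt( 10), sqrt( 11),  sqrt( 13 ),sqrt(19 ) , 19*sqrt(14)/14,87] 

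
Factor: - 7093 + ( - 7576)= -14669 = - 14669^1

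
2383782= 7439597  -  5055815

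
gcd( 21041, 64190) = 1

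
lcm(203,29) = 203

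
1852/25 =1852/25 =74.08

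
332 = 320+12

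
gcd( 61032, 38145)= 7629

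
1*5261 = 5261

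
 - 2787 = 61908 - 64695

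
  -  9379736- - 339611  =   - 9040125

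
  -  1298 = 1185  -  2483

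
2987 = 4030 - 1043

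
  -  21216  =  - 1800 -19416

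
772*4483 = 3460876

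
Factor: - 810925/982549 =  - 5^2*17^( - 1 )*29^(-1)*163^1*199^1*1993^ (  -  1) 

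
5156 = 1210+3946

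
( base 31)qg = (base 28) 11a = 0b1100110110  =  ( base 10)822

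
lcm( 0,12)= 0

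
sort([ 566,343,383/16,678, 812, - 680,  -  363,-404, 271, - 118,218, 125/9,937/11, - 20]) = [ - 680, - 404  , - 363, - 118,  -  20,125/9,383/16, 937/11, 218,271, 343, 566,678, 812 ]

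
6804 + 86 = 6890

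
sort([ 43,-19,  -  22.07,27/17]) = [ - 22.07,-19, 27/17 , 43]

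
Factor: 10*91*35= 31850=2^1 * 5^2 * 7^2*13^1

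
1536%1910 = 1536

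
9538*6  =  57228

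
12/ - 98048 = -1 + 24509/24512 = - 0.00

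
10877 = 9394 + 1483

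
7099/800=7099/800 = 8.87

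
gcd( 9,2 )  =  1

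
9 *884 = 7956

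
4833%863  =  518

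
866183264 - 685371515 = 180811749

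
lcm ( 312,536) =20904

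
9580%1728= 940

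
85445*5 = 427225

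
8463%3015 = 2433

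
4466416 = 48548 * 92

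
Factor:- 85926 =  - 2^1*3^1* 14321^1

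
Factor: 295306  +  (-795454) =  - 500148 = -2^2*3^3*11^1*421^1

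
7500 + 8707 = 16207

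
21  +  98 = 119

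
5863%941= 217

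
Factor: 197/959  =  7^( - 1) * 137^( - 1 )*197^1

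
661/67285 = 661/67285 = 0.01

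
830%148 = 90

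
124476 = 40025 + 84451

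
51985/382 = 51985/382 =136.09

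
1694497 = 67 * 25291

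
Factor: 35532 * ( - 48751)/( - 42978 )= 2^1*3^2 * 7^1*13^ ( - 1 )*19^( - 1)*29^ ( - 1)*47^1 * 48751^1=288703422/7163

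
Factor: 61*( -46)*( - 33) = 92598 = 2^1*3^1*11^1*23^1*61^1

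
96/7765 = 96/7765 = 0.01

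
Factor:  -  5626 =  - 2^1*29^1*97^1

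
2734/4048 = 1367/2024 = 0.68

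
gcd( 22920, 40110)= 5730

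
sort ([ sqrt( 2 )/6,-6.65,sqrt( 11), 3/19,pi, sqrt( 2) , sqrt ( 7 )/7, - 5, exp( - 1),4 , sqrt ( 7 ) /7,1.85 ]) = [ - 6.65, - 5,3/19  ,  sqrt( 2) /6,exp(-1 ), sqrt( 7) /7,sqrt(7 ) /7,sqrt(2 ),1.85, pi,sqrt(11),4] 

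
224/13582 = 112/6791 = 0.02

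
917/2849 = 131/407=0.32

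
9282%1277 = 343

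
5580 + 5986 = 11566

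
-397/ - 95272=397/95272 = 0.00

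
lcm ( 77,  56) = 616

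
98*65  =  6370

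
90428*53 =4792684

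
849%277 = 18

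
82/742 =41/371= 0.11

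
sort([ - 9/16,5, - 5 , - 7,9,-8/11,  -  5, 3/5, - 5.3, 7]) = [ - 7, - 5.3,-5,  -  5, - 8/11,-9/16, 3/5,  5, 7, 9] 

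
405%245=160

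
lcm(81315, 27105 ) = 81315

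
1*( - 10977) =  - 10977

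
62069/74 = 62069/74  =  838.77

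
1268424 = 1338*948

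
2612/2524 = 653/631 = 1.03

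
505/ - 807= - 1+ 302/807 = -0.63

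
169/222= 169/222=0.76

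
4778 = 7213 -2435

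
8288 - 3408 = 4880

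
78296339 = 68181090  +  10115249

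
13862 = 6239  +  7623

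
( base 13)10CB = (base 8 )4474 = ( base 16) 93c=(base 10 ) 2364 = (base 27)36F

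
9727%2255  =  707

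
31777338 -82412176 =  - 50634838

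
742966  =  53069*14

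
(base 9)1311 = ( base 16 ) 3D6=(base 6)4314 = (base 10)982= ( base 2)1111010110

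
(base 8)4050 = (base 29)2e0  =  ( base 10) 2088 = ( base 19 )5EH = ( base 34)1re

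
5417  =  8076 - 2659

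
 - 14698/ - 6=7349/3 = 2449.67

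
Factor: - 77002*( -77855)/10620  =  2^(  -  1 )*3^( - 2)*23^1*59^( - 1 )*677^1*38501^1=599499071/1062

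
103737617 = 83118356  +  20619261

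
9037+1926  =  10963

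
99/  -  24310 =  - 1 +2201/2210 = -  0.00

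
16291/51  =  16291/51 = 319.43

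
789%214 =147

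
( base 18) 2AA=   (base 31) R1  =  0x346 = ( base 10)838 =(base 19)262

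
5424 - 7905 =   -  2481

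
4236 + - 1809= 2427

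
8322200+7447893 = 15770093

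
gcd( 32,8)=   8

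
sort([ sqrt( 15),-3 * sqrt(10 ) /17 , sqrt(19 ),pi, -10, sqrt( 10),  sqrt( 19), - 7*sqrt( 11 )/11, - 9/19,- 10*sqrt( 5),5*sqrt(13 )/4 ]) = [ - 10*sqrt(5),-10, - 7*sqrt(  11)/11, - 3  *sqrt(10)/17, - 9/19, pi, sqrt(10) , sqrt(15), sqrt(19) , sqrt( 19),5 *sqrt ( 13 ) /4]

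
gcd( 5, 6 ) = 1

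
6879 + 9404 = 16283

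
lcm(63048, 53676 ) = 3972024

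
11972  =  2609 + 9363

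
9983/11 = 9983/11 = 907.55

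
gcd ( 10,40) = 10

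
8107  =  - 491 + 8598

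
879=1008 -129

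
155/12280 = 31/2456 = 0.01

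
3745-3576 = 169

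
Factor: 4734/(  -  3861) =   -  2^1*3^ (- 1)*11^( -1)*13^( - 1 )*263^1 = - 526/429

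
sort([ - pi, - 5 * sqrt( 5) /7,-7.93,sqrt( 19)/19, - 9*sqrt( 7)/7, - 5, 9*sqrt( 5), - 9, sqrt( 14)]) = [ - 9,-7.93,- 5,- 9*  sqrt( 7 ) /7, - pi, - 5 * sqrt( 5) /7, sqrt(19)/19, sqrt( 14), 9*sqrt( 5)] 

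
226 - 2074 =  - 1848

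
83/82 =1 + 1/82 = 1.01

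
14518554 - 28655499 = -14136945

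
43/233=43/233=0.18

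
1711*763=1305493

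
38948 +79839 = 118787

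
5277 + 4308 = 9585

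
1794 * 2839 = 5093166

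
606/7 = 86 + 4/7  =  86.57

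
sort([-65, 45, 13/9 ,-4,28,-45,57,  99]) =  [ - 65, - 45, - 4, 13/9, 28,45,57,99] 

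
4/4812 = 1/1203 = 0.00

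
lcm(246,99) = 8118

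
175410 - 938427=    - 763017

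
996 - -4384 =5380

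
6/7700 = 3/3850 = 0.00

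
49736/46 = 24868/23 = 1081.22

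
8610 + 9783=18393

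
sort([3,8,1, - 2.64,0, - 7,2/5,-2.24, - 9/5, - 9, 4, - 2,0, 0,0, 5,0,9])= [  -  9,-7, - 2.64, - 2.24,  -  2  ,-9/5,0,0, 0,0 , 0, 2/5,1,3,4 , 5,8,9 ]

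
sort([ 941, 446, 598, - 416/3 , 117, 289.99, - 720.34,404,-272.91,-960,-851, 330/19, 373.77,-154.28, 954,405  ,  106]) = [ - 960, - 851, - 720.34, - 272.91,- 154.28,-416/3, 330/19, 106,117,289.99, 373.77,404,405,  446, 598,941,954]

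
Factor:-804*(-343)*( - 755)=- 2^2*3^1*5^1 * 7^3 * 67^1*151^1 =- 208207860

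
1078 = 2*539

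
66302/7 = 9471 + 5/7 = 9471.71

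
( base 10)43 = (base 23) 1K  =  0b101011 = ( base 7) 61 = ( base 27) 1G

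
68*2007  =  136476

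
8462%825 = 212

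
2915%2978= 2915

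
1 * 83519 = 83519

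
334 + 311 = 645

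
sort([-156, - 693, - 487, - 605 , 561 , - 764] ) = [ - 764, - 693,- 605, - 487, - 156,561] 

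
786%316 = 154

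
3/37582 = 3/37582 = 0.00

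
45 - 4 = 41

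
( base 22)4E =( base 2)1100110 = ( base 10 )102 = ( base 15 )6C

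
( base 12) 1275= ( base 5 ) 31410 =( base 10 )2105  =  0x839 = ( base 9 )2788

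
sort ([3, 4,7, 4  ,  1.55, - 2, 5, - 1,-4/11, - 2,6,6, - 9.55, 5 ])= [ - 9.55,- 2, - 2, - 1, - 4/11,1.55, 3, 4,4, 5, 5, 6,6, 7]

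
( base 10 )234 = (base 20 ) BE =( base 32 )7a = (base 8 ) 352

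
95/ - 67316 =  - 95/67316=-0.00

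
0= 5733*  0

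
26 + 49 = 75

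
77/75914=77/75914 = 0.00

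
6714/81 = 746/9=   82.89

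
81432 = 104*783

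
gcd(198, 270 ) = 18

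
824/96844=206/24211= 0.01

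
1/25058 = 1/25058 =0.00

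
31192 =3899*8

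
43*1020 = 43860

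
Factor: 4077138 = 2^1*3^1*13^1 * 167^1*313^1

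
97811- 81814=15997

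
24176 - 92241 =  - 68065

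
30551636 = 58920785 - 28369149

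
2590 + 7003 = 9593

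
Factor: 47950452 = 2^2*3^2*11^1*19^1*6373^1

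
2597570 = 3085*842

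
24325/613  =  24325/613 = 39.68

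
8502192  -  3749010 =4753182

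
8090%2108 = 1766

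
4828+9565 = 14393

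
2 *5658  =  11316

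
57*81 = 4617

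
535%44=7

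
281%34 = 9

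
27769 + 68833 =96602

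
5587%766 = 225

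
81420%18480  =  7500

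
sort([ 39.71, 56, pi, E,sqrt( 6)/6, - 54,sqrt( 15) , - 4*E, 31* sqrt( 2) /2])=[ - 54,-4 *E,  sqrt( 6)/6, E, pi,sqrt( 15 ), 31*sqrt( 2 )/2, 39.71, 56 ]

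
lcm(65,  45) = 585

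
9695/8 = 1211 + 7/8 = 1211.88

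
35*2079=72765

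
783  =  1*783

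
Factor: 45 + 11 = 2^3*7^1 = 56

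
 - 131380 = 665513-796893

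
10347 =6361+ 3986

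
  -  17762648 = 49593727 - 67356375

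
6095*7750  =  47236250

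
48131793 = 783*61471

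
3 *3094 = 9282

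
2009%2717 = 2009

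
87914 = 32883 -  - 55031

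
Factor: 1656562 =2^1*47^1*17623^1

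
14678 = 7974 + 6704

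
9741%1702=1231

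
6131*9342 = 57275802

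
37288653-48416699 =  - 11128046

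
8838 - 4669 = 4169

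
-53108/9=  -  5901 + 1/9= - 5900.89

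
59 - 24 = 35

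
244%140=104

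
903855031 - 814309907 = 89545124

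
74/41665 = 74/41665  =  0.00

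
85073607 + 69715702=154789309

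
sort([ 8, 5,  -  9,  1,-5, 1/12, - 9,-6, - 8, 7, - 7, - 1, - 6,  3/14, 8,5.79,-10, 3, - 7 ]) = [ - 10, - 9,-9,-8, - 7, - 7,-6, - 6, - 5, - 1,1/12,  3/14, 1, 3, 5, 5.79, 7, 8,8 ]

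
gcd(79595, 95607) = 1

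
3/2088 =1/696 =0.00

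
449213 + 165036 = 614249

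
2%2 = 0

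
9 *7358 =66222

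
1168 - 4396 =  - 3228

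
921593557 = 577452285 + 344141272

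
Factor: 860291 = 860291^1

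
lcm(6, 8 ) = 24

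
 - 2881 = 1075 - 3956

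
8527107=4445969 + 4081138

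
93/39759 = 31/13253 = 0.00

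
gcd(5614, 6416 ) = 802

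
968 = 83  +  885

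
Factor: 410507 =410507^1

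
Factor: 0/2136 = 0= 0^1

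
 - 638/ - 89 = 7+ 15/89 = 7.17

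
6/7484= 3/3742 = 0.00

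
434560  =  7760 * 56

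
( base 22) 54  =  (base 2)1110010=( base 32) 3i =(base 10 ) 114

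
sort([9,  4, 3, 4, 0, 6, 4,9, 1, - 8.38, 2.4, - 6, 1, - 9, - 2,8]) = [ - 9, - 8.38, - 6,- 2, 0,1,1 , 2.4 , 3,4,4,4 , 6,8,  9,9]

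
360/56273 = 360/56273 = 0.01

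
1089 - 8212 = -7123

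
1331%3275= 1331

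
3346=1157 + 2189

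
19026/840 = 453/20 = 22.65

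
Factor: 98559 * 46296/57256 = 3^4*17^ ( - 1 )*47^1*233^1*421^(  -  1 )*643^1= 570360933/7157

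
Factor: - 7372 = -2^2*19^1 * 97^1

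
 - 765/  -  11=765/11 = 69.55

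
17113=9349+7764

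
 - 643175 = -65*9895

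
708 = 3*236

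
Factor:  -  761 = -761^1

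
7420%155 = 135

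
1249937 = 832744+417193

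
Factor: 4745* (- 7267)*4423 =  - 152513510045 = - 5^1*13^3*43^1 * 73^1*4423^1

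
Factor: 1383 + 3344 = 29^1*163^1  =  4727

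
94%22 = 6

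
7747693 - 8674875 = -927182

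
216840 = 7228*30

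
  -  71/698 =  - 1 + 627/698 = - 0.10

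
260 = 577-317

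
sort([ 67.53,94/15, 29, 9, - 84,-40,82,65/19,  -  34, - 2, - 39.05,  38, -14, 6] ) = [ - 84, - 40,-39.05,-34, - 14, - 2,65/19 , 6,  94/15,  9 , 29, 38, 67.53,  82]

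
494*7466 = 3688204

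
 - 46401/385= - 46401/385  =  - 120.52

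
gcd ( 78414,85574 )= 2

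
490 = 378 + 112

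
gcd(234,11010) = 6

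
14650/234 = 7325/117=62.61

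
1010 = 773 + 237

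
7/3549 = 1/507 =0.00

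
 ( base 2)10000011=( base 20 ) 6B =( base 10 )131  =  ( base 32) 43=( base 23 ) 5G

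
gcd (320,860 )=20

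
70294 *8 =562352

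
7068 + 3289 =10357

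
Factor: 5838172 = 2^2*1459543^1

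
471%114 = 15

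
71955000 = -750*(-95940)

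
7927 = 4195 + 3732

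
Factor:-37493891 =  - 17^1*1087^1*2029^1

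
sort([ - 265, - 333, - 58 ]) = [-333, - 265 ,- 58 ]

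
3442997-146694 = 3296303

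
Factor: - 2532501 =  - 3^2*47^1* 5987^1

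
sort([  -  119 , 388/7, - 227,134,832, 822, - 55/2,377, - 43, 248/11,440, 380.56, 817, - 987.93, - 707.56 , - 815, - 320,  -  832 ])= [ - 987.93, - 832, - 815,- 707.56, - 320, - 227,  -  119, - 43, - 55/2,248/11, 388/7, 134, 377,  380.56, 440,817, 822,  832 ] 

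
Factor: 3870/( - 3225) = - 6/5=-2^1*3^1 *5^ ( - 1)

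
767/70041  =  767/70041=0.01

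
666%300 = 66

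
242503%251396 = 242503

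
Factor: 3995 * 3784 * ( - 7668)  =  -2^5*3^3*5^1*11^1*17^1 * 43^1*47^1*71^1= -  115917769440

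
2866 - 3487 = -621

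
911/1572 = 911/1572  =  0.58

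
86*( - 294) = -25284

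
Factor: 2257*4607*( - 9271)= - 17^1*37^1*61^1*73^1 *127^1*271^1=-96399848729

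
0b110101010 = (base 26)ga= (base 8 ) 652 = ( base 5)3201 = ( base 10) 426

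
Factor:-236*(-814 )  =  2^3*11^1*37^1*59^1= 192104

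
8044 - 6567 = 1477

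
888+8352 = 9240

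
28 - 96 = - 68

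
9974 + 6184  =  16158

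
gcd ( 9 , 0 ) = 9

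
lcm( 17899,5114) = 35798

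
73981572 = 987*74956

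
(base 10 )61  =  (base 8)75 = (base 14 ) 45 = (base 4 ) 331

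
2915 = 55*53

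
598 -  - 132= 730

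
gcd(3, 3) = 3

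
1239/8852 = 1239/8852 = 0.14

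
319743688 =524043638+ - 204299950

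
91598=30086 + 61512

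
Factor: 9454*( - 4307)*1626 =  - 2^2  *3^1*29^1*59^1*73^1*163^1*271^1 = - 66208082628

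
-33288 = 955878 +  - 989166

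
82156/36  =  20539/9 = 2282.11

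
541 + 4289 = 4830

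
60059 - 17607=42452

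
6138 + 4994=11132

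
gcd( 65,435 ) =5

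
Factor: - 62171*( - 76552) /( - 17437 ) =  -679902056/2491= -  2^3*47^( - 1 )*53^( - 1)*1367^1*62171^1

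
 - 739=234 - 973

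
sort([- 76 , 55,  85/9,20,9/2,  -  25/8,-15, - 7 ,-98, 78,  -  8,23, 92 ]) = [-98, - 76, - 15, - 8, - 7,-25/8,9/2,85/9,20, 23, 55, 78,92] 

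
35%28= 7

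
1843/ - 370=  - 5+7/370 =- 4.98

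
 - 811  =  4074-4885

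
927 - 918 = 9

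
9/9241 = 9/9241 = 0.00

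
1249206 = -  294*( - 4249) 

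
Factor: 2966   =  2^1*1483^1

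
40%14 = 12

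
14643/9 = 1627 = 1627.00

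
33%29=4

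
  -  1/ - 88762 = 1/88762 = 0.00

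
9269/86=9269/86 = 107.78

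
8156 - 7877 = 279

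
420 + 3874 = 4294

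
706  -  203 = 503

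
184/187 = 184/187 =0.98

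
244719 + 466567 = 711286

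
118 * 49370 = 5825660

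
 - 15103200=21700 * ( - 696 )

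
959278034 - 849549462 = 109728572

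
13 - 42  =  -29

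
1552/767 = 1552/767 = 2.02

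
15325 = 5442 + 9883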